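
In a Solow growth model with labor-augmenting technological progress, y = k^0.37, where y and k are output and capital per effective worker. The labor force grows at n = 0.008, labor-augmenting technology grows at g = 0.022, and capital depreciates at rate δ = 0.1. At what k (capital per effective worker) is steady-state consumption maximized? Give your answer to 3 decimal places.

The effective depreciation rate is n + g + δ = 0.008 + 0.022 + 0.1 = 0.13.
Golden rule sets MPK = n+g+δ: 0.37·k^(0.37−1) = 0.13, so k_gold = (0.37/0.13)^(1/0.63) ≈ 5.2607.

k_gold ≈ 5.261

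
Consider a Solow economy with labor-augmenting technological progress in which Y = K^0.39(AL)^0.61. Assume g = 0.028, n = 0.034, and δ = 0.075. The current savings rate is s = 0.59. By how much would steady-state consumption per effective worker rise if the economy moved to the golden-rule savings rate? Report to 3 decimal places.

Break-even investment rate: n + g + δ = 0.034 + 0.028 + 0.075 = 0.137.
Current steady state (s = 0.59): k* = (0.59/0.137)^(1/0.61) ≈ 10.9537, y* = 10.9537^0.39 ≈ 2.5435, c* = (1−0.59)·2.5435 ≈ 1.0428.
At the golden rule the marginal product of capital equals n+g+δ: 0.39·k^(0.39−1) = 0.137. Solving, k_gold = (0.39/0.137)^(1/0.61) ≈ 5.5568.
y_gold = 5.5568^0.39 ≈ 1.9520, c_gold = y_gold − 0.137·k_gold ≈ 1.1907.
Gain: Δc = 1.1907 − 1.0428 ≈ 0.1479.

Δc ≈ 0.148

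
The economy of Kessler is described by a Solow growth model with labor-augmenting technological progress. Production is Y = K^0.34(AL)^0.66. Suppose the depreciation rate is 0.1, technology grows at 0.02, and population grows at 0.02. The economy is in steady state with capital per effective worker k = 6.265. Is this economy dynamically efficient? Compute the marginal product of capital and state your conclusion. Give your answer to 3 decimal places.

The effective depreciation rate is n + g + δ = 0.02 + 0.02 + 0.1 = 0.14.
MPK = 0.34·k^(0.34−1) = 0.34·6.265^(-0.66) ≈ 0.1013.
MPK < 0.14, so the economy is dynamically inefficient (over-saving).

dynamically inefficient; MPK ≈ 0.101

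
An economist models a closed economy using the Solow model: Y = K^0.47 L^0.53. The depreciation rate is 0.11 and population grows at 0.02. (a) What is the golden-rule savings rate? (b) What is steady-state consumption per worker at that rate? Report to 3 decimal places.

(a) s_gold = 0.470; (b) c_gold ≈ 1.657

The effective depreciation rate is n + δ = 0.02 + 0.11 = 0.13.
For Cobb-Douglas, s_gold equals capital's share: s_gold = 0.47.
Setting f'(k) = n+δ gives 0.47·k^(0.47−1) = 0.13, hence k_gold = (0.47/0.13)^(1/0.53) ≈ 11.3011.
y_gold = 11.3011^0.47 ≈ 3.1258; c_gold = (1−0.47)·y_gold ≈ 1.6567.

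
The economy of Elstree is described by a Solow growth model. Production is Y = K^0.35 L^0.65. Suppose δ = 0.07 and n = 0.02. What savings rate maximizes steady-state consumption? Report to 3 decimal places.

Break-even investment rate: n + δ = 0.02 + 0.07 = 0.09.
At the golden rule MPK = n+δ, and in any Cobb-Douglas steady state s = (n+δ)·k/y = MPK·k/y = capital's share 0.35.

s_gold = 0.350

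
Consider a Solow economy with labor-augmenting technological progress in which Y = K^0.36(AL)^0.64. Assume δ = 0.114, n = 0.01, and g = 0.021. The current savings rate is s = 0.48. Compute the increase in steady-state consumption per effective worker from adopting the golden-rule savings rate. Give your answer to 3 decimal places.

Capital per effective worker breaks even when investment replaces (n + g + δ)·k; here n + g + δ = 0.145.
Current steady state (s = 0.48): k* = (0.48/0.145)^(1/0.64) ≈ 6.4909, y* = 6.4909^0.36 ≈ 1.9608, c* = (1−0.48)·1.9608 ≈ 1.0196.
Setting f'(k) = n+g+δ gives 0.36·k^(0.36−1) = 0.145, hence k_gold = (0.36/0.145)^(1/0.64) ≈ 4.1408.
y_gold = 4.1408^0.36 ≈ 1.6678, c_gold = y_gold − 0.145·k_gold ≈ 1.0674.
Gain: Δc = 1.0674 − 1.0196 ≈ 0.0478.

Δc ≈ 0.048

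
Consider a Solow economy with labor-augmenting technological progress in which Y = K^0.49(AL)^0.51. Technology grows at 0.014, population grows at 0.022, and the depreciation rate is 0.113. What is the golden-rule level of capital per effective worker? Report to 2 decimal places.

n + g + δ = 0.022 + 0.014 + 0.113 = 0.149.
Setting f'(k) = n+g+δ gives 0.49·k^(0.49−1) = 0.149, hence k_gold = (0.49/0.149)^(1/0.51) ≈ 10.3215.

k_gold ≈ 10.32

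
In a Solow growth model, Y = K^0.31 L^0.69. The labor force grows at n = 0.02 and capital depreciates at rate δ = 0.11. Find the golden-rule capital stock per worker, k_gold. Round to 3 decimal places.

k_gold ≈ 3.524

n + δ = 0.02 + 0.11 = 0.13.
Golden rule sets MPK = n+δ: 0.31·k^(0.31−1) = 0.13, so k_gold = (0.31/0.13)^(1/0.69) ≈ 3.5236.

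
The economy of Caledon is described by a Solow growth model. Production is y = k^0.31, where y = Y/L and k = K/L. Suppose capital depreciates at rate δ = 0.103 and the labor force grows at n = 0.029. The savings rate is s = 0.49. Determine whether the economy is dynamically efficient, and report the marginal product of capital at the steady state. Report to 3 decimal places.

dynamically inefficient; MPK ≈ 0.084

n + δ = 0.029 + 0.103 = 0.132.
Steady-state k*: s·k^0.31 = 0.132·k gives k* = (0.49/0.132)^(1/0.69) ≈ 6.6917.
MPK = 0.31·6.6917^(-0.69) ≈ 0.0835.
MPK < n+δ = 0.132, so the economy is dynamically inefficient (over-saving).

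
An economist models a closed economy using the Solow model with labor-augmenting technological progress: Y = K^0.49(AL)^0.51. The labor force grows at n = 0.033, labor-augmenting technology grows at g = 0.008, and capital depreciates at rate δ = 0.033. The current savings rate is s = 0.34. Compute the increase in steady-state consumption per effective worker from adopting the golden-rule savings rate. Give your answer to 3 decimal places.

Break-even investment rate: n + g + δ = 0.033 + 0.008 + 0.033 = 0.074.
Current steady state (s = 0.34): k* = (0.34/0.074)^(1/0.51) ≈ 19.8849, y* = 19.8849^0.49 ≈ 4.3279, c* = (1−0.34)·4.3279 ≈ 2.8564.
Golden rule sets MPK = n+g+δ: 0.49·k^(0.49−1) = 0.074, so k_gold = (0.49/0.074)^(1/0.51) ≈ 40.7131.
y_gold = 40.7131^0.49 ≈ 6.1485, c_gold = y_gold − 0.074·k_gold ≈ 3.1357.
Gain: Δc = 3.1357 − 2.8564 ≈ 0.2793.

Δc ≈ 0.279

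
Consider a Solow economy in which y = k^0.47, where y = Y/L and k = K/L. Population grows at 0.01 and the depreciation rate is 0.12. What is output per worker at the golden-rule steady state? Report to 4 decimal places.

y_gold ≈ 3.1258

n + δ = 0.01 + 0.12 = 0.13.
At the golden rule the marginal product of capital equals n+δ: 0.47·k^(0.47−1) = 0.13. Solving, k_gold = (0.47/0.13)^(1/0.53) ≈ 11.3011.
Output: y_gold = k_gold^0.47 = 11.3011^0.47 ≈ 3.1258.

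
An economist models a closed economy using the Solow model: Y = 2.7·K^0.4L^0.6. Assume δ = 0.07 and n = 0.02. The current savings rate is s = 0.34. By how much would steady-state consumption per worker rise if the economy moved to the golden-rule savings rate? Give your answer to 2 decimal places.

Δc ≈ 0.11

Break-even investment rate: n + δ = 0.02 + 0.07 = 0.09.
Current steady state (s = 0.34): k* = (0.34·2.7/0.09)^(1/0.6) ≈ 47.9734, y* = 2.7·47.9734^0.4 ≈ 12.6988, c* = (1−0.34)·12.6988 ≈ 8.3812.
Golden rule sets MPK = n+δ: 0.4·2.7·k^(0.4−1) = 0.09, so k_gold = (0.4·2.7/0.09)^(1/0.6) ≈ 62.8978.
y_gold = 2.7·62.8978^0.4 ≈ 14.1520, c_gold = y_gold − 0.09·k_gold ≈ 8.4912.
Gain: Δc = 8.4912 − 8.3812 ≈ 0.1100.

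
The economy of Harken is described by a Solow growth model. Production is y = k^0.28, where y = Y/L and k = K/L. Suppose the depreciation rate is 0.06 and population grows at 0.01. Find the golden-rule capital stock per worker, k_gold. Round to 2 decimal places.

k_gold ≈ 6.86

Capital per worker breaks even when investment replaces (n + δ)·k; here n + δ = 0.07.
At the golden rule the marginal product of capital equals n+δ: 0.28·k^(0.28−1) = 0.07. Solving, k_gold = (0.28/0.07)^(1/0.72) ≈ 6.8580.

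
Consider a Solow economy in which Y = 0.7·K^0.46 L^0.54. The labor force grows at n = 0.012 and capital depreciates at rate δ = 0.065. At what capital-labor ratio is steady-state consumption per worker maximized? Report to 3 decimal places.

Break-even investment rate: n + δ = 0.012 + 0.065 = 0.077.
Golden rule sets MPK = n+δ: 0.46·0.7·k^(0.46−1) = 0.077, so k_gold = (0.46·0.7/0.077)^(1/0.54) ≈ 14.1474.

k_gold ≈ 14.147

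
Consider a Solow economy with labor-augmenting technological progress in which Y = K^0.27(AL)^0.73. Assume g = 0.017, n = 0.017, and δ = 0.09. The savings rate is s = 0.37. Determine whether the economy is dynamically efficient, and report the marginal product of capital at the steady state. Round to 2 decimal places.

Capital per effective worker breaks even when investment replaces (n + g + δ)·k; here n + g + δ = 0.124.
Steady-state k*: s·k^0.27 = 0.124·k gives k* = (0.37/0.124)^(1/0.73) ≈ 4.4708.
MPK = 0.27·4.4708^(-0.73) ≈ 0.0905.
MPK < n+g+δ = 0.124, so the economy is dynamically inefficient (over-saving).

dynamically inefficient; MPK ≈ 0.09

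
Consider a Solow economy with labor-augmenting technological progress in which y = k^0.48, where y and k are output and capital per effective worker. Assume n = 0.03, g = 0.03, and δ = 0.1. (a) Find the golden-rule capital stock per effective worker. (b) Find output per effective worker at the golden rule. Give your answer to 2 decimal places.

n + g + δ = 0.03 + 0.03 + 0.1 = 0.16.
Setting f'(k) = n+g+δ gives 0.48·k^(0.48−1) = 0.16, hence k_gold = (0.48/0.16)^(1/0.52) ≈ 8.2707.
y_gold = 8.2707^0.48 ≈ 2.7569.

(a) k_gold ≈ 8.27; (b) y_gold ≈ 2.76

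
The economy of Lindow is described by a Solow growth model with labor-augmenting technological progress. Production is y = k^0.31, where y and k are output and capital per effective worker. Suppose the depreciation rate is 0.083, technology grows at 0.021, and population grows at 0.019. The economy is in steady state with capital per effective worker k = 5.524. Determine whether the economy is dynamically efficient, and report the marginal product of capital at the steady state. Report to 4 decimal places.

Capital per effective worker breaks even when investment replaces (n + g + δ)·k; here n + g + δ = 0.123.
MPK = 0.31·k^(0.31−1) = 0.31·5.524^(-0.69) ≈ 0.0953.
MPK < 0.123, so the economy is dynamically inefficient (over-saving).

dynamically inefficient; MPK ≈ 0.0953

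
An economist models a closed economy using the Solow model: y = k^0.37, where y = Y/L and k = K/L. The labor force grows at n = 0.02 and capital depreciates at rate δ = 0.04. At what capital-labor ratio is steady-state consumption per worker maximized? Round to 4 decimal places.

Capital per worker breaks even when investment replaces (n + δ)·k; here n + δ = 0.06.
Setting f'(k) = n+δ gives 0.37·k^(0.37−1) = 0.06, hence k_gold = (0.37/0.06)^(1/0.63) ≈ 17.9493.

k_gold ≈ 17.9493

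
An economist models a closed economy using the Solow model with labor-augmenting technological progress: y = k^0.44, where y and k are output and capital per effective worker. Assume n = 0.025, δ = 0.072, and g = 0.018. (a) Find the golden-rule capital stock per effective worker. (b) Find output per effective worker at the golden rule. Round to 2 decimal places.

The effective depreciation rate is n + g + δ = 0.025 + 0.018 + 0.072 = 0.115.
At the golden rule the marginal product of capital equals n+g+δ: 0.44·k^(0.44−1) = 0.115. Solving, k_gold = (0.44/0.115)^(1/0.56) ≈ 10.9808.
y_gold = 10.9808^0.44 ≈ 2.8700.

(a) k_gold ≈ 10.98; (b) y_gold ≈ 2.87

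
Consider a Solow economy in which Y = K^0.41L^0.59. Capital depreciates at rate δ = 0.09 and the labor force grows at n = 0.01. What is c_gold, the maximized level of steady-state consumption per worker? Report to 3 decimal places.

c_gold ≈ 1.573

The effective depreciation rate is n + δ = 0.01 + 0.09 = 0.1.
Maximizing c = f(k) − (n+δ)·k gives f'(k) = n+δ, i.e. 0.41·k^(0.41−1) = 0.1, so k_gold = (0.41/0.1)^(1/0.59) ≈ 10.9299.
y_gold = 10.9299^0.41 ≈ 2.6658.
c_gold = y_gold − (n+δ)·k_gold = 2.6658 − 0.1·10.9299 ≈ 1.5728.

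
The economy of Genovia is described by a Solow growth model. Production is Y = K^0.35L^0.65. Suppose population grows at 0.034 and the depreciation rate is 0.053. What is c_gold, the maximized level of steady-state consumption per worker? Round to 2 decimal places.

c_gold ≈ 1.38

Capital per worker breaks even when investment replaces (n + δ)·k; here n + δ = 0.087.
Maximizing c = f(k) − (n+δ)·k gives f'(k) = n+δ, i.e. 0.35·k^(0.35−1) = 0.087, so k_gold = (0.35/0.087)^(1/0.65) ≈ 8.5129.
y_gold = 8.5129^0.35 ≈ 2.1161.
c_gold = y_gold − (n+δ)·k_gold = 2.1161 − 0.087·8.5129 ≈ 1.3754.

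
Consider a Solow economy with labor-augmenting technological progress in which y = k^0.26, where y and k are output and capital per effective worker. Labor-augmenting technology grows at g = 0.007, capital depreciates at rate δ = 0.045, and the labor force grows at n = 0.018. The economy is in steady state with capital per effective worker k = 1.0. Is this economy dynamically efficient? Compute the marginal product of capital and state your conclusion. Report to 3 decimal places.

The effective depreciation rate is n + g + δ = 0.018 + 0.007 + 0.045 = 0.07.
MPK = 0.26·k^(0.26−1) = 0.26·1.0^(-0.74) ≈ 0.2600.
MPK > 0.07, so the economy is dynamically efficient (under-saving).

dynamically efficient; MPK ≈ 0.260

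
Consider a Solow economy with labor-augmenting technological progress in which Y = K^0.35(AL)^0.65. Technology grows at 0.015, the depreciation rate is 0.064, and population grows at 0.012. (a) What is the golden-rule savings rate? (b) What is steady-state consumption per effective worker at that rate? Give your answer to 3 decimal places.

Capital per effective worker breaks even when investment replaces (n + g + δ)·k; here n + g + δ = 0.091.
For Cobb-Douglas, s_gold equals capital's share: s_gold = 0.35.
Golden rule sets MPK = n+g+δ: 0.35·k^(0.35−1) = 0.091, so k_gold = (0.35/0.091)^(1/0.65) ≈ 7.9440.
y_gold = 7.9440^0.35 ≈ 2.0654; c_gold = (1−0.35)·y_gold ≈ 1.3425.

(a) s_gold = 0.350; (b) c_gold ≈ 1.343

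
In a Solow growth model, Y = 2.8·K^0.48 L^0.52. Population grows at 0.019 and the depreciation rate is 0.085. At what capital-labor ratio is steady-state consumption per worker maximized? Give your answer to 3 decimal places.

k_gold ≈ 137.165

Capital per worker breaks even when investment replaces (n + δ)·k; here n + δ = 0.104.
At the golden rule the marginal product of capital equals n+δ: 0.48·2.8·k^(0.48−1) = 0.104. Solving, k_gold = (0.48·2.8/0.104)^(1/0.52) ≈ 137.1646.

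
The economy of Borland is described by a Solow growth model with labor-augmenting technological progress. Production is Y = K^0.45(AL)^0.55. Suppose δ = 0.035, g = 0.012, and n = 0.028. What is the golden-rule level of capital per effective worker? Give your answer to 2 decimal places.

k_gold ≈ 25.99

The effective depreciation rate is n + g + δ = 0.028 + 0.012 + 0.035 = 0.075.
Golden rule sets MPK = n+g+δ: 0.45·k^(0.45−1) = 0.075, so k_gold = (0.45/0.075)^(1/0.55) ≈ 25.9908.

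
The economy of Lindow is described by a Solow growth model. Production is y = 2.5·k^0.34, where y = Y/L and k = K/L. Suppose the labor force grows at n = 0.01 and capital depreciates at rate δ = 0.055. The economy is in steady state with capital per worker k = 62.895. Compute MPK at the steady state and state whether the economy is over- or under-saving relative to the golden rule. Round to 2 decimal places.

over-saving; MPK ≈ 0.06

n + δ = 0.01 + 0.055 = 0.065.
MPK = 0.34·2.5·k^(0.34−1) = 0.34·2.5·62.895^(-0.66) ≈ 0.0553.
MPK < 0.065, so the economy is dynamically inefficient (over-saving).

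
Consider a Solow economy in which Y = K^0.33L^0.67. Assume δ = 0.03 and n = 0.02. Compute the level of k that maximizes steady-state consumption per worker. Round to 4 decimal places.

The effective depreciation rate is n + δ = 0.02 + 0.03 = 0.05.
At the golden rule the marginal product of capital equals n+δ: 0.33·k^(0.33−1) = 0.05. Solving, k_gold = (0.33/0.05)^(1/0.67) ≈ 16.7186.

k_gold ≈ 16.7186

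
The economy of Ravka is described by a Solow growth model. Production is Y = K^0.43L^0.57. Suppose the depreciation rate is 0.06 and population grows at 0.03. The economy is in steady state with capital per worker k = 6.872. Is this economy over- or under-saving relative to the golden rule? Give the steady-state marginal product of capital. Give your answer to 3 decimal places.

under-saving; MPK ≈ 0.143

Break-even investment rate: n + δ = 0.03 + 0.06 = 0.09.
MPK = 0.43·k^(0.43−1) = 0.43·6.872^(-0.57) ≈ 0.1433.
MPK > 0.09, so the economy is dynamically efficient (under-saving).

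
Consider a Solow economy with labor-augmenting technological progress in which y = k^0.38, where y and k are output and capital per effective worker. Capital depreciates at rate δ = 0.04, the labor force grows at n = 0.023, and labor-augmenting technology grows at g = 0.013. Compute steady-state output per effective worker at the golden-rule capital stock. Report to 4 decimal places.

The effective depreciation rate is n + g + δ = 0.023 + 0.013 + 0.04 = 0.076.
Setting f'(k) = n+g+δ gives 0.38·k^(0.38−1) = 0.076, hence k_gold = (0.38/0.076)^(1/0.62) ≈ 13.4082.
Output: y_gold = k_gold^0.38 = 13.4082^0.38 ≈ 2.6816.

y_gold ≈ 2.6816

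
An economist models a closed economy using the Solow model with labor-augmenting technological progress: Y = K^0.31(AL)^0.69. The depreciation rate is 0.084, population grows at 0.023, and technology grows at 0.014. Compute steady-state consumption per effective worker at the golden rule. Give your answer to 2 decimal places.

The effective depreciation rate is n + g + δ = 0.023 + 0.014 + 0.084 = 0.121.
Maximizing c = f(k) − (n+g+δ)·k gives f'(k) = n+g+δ, i.e. 0.31·k^(0.31−1) = 0.121, so k_gold = (0.31/0.121)^(1/0.69) ≈ 3.9097.
y_gold = 3.9097^0.31 ≈ 1.5260.
c_gold = y_gold − (n+g+δ)·k_gold = 1.5260 − 0.121·3.9097 ≈ 1.0530.

c_gold ≈ 1.05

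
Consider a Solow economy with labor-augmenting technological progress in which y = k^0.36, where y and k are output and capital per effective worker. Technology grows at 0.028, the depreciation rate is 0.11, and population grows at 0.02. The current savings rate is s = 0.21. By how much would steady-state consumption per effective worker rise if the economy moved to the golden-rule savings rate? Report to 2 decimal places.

Δc ≈ 0.09

n + g + δ = 0.02 + 0.028 + 0.11 = 0.158.
Current steady state (s = 0.21): k* = (0.21/0.158)^(1/0.64) ≈ 1.5598, y* = 1.5598^0.36 ≈ 1.1736, c* = (1−0.21)·1.1736 ≈ 0.9271.
At the golden rule the marginal product of capital equals n+g+δ: 0.36·k^(0.36−1) = 0.158. Solving, k_gold = (0.36/0.158)^(1/0.64) ≈ 3.6209.
y_gold = 3.6209^0.36 ≈ 1.5892, c_gold = y_gold − 0.158·k_gold ≈ 1.0171.
Gain: Δc = 1.0171 − 0.9271 ≈ 0.0900.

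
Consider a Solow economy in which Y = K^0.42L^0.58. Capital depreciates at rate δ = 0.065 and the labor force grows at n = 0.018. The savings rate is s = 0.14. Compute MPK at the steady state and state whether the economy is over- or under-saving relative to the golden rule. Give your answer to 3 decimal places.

Break-even investment rate: n + δ = 0.018 + 0.065 = 0.083.
Steady-state k*: s·k^0.42 = 0.083·k gives k* = (0.14/0.083)^(1/0.58) ≈ 2.4630.
MPK = 0.42·2.4630^(-0.58) ≈ 0.2490.
MPK > n+δ = 0.083, so the economy is dynamically efficient (under-saving).

under-saving; MPK ≈ 0.249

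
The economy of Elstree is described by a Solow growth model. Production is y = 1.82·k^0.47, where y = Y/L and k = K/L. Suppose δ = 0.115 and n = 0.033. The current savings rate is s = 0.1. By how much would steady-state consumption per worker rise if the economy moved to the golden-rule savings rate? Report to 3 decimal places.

Δc ≈ 2.603

The effective depreciation rate is n + δ = 0.033 + 0.115 = 0.148.
Current steady state (s = 0.1): k* = (0.1·1.82/0.148)^(1/0.53) ≈ 1.4772, y* = 1.82·1.4772^0.47 ≈ 2.1863, c* = (1−0.1)·2.1863 ≈ 1.9677.
At the golden rule the marginal product of capital equals n+δ: 0.47·1.82·k^(0.47−1) = 0.148. Solving, k_gold = (0.47·1.82/0.148)^(1/0.53) ≈ 27.3881.
y_gold = 1.82·27.3881^0.47 ≈ 8.6243, c_gold = y_gold − 0.148·k_gold ≈ 4.5709.
Gain: Δc = 4.5709 − 1.9677 ≈ 2.6032.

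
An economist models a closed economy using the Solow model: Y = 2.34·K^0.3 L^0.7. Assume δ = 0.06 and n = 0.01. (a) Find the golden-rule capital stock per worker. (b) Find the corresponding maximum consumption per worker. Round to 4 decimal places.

(a) k_gold ≈ 26.9365; (b) c_gold ≈ 4.3996

The effective depreciation rate is n + δ = 0.01 + 0.06 = 0.07.
Maximizing c = f(k) − (n+δ)·k gives f'(k) = n+δ, i.e. 0.3·2.34·k^(0.3−1) = 0.07, so k_gold = (0.3·2.34/0.07)^(1/0.7) ≈ 26.9365.
y_gold = 2.34·26.9365^0.3 ≈ 6.2852; c_gold = y_gold − 0.07·k_gold ≈ 4.3996.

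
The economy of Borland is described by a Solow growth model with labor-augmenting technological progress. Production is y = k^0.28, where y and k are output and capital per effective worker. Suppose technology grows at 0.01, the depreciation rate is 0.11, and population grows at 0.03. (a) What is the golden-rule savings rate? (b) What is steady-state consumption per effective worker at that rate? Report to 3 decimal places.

(a) s_gold = 0.280; (b) c_gold ≈ 0.918

Capital per effective worker breaks even when investment replaces (n + g + δ)·k; here n + g + δ = 0.15.
For Cobb-Douglas, s_gold equals capital's share: s_gold = 0.28.
Setting f'(k) = n+g+δ gives 0.28·k^(0.28−1) = 0.15, hence k_gold = (0.28/0.15)^(1/0.72) ≈ 2.3795.
y_gold = 2.3795^0.28 ≈ 1.2747; c_gold = (1−0.28)·y_gold ≈ 0.9178.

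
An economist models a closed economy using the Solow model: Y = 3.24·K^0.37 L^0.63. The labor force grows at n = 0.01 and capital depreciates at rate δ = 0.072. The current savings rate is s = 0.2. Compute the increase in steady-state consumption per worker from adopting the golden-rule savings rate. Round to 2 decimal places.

Capital per worker breaks even when investment replaces (n + δ)·k; here n + δ = 0.082.
Current steady state (s = 0.2): k* = (0.2·3.24/0.082)^(1/0.63) ≈ 26.6083, y* = 3.24·26.6083^0.37 ≈ 10.9094, c* = (1−0.2)·10.9094 ≈ 8.7275.
At the golden rule the marginal product of capital equals n+δ: 0.37·3.24·k^(0.37−1) = 0.082. Solving, k_gold = (0.37·3.24/0.082)^(1/0.63) ≈ 70.6480.
y_gold = 3.24·70.6480^0.37 ≈ 15.6571, c_gold = y_gold − 0.082·k_gold ≈ 9.8640.
Gain: Δc = 9.8640 − 8.7275 ≈ 1.1365.

Δc ≈ 1.14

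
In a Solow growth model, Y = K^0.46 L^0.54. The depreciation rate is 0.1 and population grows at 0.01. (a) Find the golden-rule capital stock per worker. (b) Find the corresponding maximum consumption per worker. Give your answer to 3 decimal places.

(a) k_gold ≈ 14.147; (b) c_gold ≈ 1.827

Break-even investment rate: n + δ = 0.01 + 0.1 = 0.11.
At the golden rule the marginal product of capital equals n+δ: 0.46·k^(0.46−1) = 0.11. Solving, k_gold = (0.46/0.11)^(1/0.54) ≈ 14.1474.
y_gold = 14.1474^0.46 ≈ 3.3831; c_gold = y_gold − 0.11·k_gold ≈ 1.8269.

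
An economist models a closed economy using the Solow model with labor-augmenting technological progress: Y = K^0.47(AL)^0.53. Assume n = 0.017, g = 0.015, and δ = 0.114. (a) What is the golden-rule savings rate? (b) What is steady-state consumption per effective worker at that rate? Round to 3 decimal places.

Break-even investment rate: n + g + δ = 0.017 + 0.015 + 0.114 = 0.146.
For Cobb-Douglas, s_gold equals capital's share: s_gold = 0.47.
Setting f'(k) = n+g+δ gives 0.47·k^(0.47−1) = 0.146, hence k_gold = (0.47/0.146)^(1/0.53) ≈ 9.0784.
y_gold = 9.0784^0.47 ≈ 2.8201; c_gold = (1−0.47)·y_gold ≈ 1.4947.

(a) s_gold = 0.470; (b) c_gold ≈ 1.495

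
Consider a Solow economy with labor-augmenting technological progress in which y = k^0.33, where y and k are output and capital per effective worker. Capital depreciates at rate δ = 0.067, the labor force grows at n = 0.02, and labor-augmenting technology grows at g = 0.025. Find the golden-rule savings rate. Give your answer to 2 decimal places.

Break-even investment rate: n + g + δ = 0.02 + 0.025 + 0.067 = 0.112.
At the golden rule MPK = n+g+δ, and in any Cobb-Douglas steady state s = (n+g+δ)·k/y = MPK·k/y = capital's share 0.33.

s_gold = 0.33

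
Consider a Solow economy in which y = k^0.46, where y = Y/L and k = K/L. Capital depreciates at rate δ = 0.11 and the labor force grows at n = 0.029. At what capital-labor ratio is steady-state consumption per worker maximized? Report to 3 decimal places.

k_gold ≈ 9.172

Break-even investment rate: n + δ = 0.029 + 0.11 = 0.139.
Setting f'(k) = n+δ gives 0.46·k^(0.46−1) = 0.139, hence k_gold = (0.46/0.139)^(1/0.54) ≈ 9.1725.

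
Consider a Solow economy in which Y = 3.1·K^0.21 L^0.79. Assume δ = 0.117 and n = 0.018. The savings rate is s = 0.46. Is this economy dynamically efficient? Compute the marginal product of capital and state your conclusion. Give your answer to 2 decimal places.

dynamically inefficient; MPK ≈ 0.06

Break-even investment rate: n + δ = 0.018 + 0.117 = 0.135.
Steady-state k*: s·A·k^0.21 = 0.135·k gives k* = (0.46·3.1/0.135)^(1/0.79) ≈ 19.7666.
MPK = 0.21·3.1·19.7666^(-0.79) ≈ 0.0616.
MPK < n+δ = 0.135, so the economy is dynamically inefficient (over-saving).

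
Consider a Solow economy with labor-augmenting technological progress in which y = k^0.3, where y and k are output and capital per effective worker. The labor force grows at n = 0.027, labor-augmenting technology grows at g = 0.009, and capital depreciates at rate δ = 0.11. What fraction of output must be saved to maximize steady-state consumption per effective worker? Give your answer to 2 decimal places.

Break-even investment rate: n + g + δ = 0.027 + 0.009 + 0.11 = 0.146.
At the golden rule MPK = n+g+δ, and in any Cobb-Douglas steady state s = (n+g+δ)·k/y = MPK·k/y = capital's share 0.3.

s_gold = 0.30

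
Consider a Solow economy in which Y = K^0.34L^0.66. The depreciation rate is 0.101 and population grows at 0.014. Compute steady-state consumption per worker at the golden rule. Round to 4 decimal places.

c_gold ≈ 1.1536

Break-even investment rate: n + δ = 0.014 + 0.101 = 0.115.
Setting f'(k) = n+δ gives 0.34·k^(0.34−1) = 0.115, hence k_gold = (0.34/0.115)^(1/0.66) ≈ 5.1678.
y_gold = 5.1678^0.34 ≈ 1.7479.
c_gold = y_gold − (n+δ)·k_gold = 1.7479 − 0.115·5.1678 ≈ 1.1536.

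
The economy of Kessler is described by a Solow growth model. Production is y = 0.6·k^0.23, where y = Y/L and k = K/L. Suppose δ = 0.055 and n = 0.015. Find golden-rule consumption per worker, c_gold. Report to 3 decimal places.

c_gold ≈ 0.566

n + δ = 0.015 + 0.055 = 0.07.
Maximizing c = f(k) − (n+δ)·k gives f'(k) = n+δ, i.e. 0.23·0.6·k^(0.23−1) = 0.07, so k_gold = (0.23·0.6/0.07)^(1/0.77) ≈ 2.4145.
y_gold = 0.6·2.4145^0.23 ≈ 0.7349.
c_gold = y_gold − (n+δ)·k_gold = 0.7349 − 0.07·2.4145 ≈ 0.5658.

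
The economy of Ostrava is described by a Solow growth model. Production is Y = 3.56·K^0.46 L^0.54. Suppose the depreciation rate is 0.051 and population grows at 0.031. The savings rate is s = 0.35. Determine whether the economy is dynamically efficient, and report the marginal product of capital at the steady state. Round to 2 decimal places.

n + δ = 0.031 + 0.051 = 0.082.
Steady-state k*: s·A·k^0.46 = 0.082·k gives k* = (0.35·3.56/0.082)^(1/0.54) ≈ 154.2912.
MPK = 0.46·3.56·154.2912^(-0.54) ≈ 0.1078.
MPK > n+δ = 0.082, so the economy is dynamically efficient (under-saving).

dynamically efficient; MPK ≈ 0.11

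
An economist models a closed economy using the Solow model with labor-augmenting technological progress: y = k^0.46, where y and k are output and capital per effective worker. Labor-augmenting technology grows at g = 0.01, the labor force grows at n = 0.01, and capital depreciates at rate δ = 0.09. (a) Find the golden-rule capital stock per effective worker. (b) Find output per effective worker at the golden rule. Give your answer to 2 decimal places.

(a) k_gold ≈ 14.15; (b) y_gold ≈ 3.38

Capital per effective worker breaks even when investment replaces (n + g + δ)·k; here n + g + δ = 0.11.
Setting f'(k) = n+g+δ gives 0.46·k^(0.46−1) = 0.11, hence k_gold = (0.46/0.11)^(1/0.54) ≈ 14.1474.
y_gold = 14.1474^0.46 ≈ 3.3831.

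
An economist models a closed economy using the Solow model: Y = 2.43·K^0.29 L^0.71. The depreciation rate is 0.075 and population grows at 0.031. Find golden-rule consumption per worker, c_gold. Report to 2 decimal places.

c_gold ≈ 3.74

The effective depreciation rate is n + δ = 0.031 + 0.075 = 0.106.
Maximizing c = f(k) − (n+δ)·k gives f'(k) = n+δ, i.e. 0.29·2.43·k^(0.29−1) = 0.106, so k_gold = (0.29·2.43/0.106)^(1/0.71) ≈ 14.4122.
y_gold = 2.43·14.4122^0.29 ≈ 5.2679.
c_gold = y_gold − (n+δ)·k_gold = 5.2679 − 0.106·14.4122 ≈ 3.7402.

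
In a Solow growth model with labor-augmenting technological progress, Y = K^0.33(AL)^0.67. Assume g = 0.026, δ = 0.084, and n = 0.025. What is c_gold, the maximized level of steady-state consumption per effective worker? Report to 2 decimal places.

Capital per effective worker breaks even when investment replaces (n + g + δ)·k; here n + g + δ = 0.135.
Setting f'(k) = n+g+δ gives 0.33·k^(0.33−1) = 0.135, hence k_gold = (0.33/0.135)^(1/0.67) ≈ 3.7964.
y_gold = 3.7964^0.33 ≈ 1.5531.
c_gold = y_gold − (n+g+δ)·k_gold = 1.5531 − 0.135·3.7964 ≈ 1.0406.

c_gold ≈ 1.04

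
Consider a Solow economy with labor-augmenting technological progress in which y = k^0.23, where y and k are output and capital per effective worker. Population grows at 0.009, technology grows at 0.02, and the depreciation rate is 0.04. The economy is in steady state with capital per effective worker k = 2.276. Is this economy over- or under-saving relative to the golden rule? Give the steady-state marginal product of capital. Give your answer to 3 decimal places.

Break-even investment rate: n + g + δ = 0.009 + 0.02 + 0.04 = 0.069.
MPK = 0.23·k^(0.23−1) = 0.23·2.276^(-0.77) ≈ 0.1221.
MPK > 0.069, so the economy is dynamically efficient (under-saving).

under-saving; MPK ≈ 0.122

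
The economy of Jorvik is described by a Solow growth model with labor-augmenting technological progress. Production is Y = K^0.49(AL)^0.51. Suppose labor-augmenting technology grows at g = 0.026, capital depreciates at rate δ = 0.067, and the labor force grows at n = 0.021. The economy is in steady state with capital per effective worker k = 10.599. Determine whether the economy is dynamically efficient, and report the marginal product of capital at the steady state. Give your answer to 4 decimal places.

Capital per effective worker breaks even when investment replaces (n + g + δ)·k; here n + g + δ = 0.114.
MPK = 0.49·k^(0.49−1) = 0.49·10.599^(-0.51) ≈ 0.1470.
MPK > 0.114, so the economy is dynamically efficient (under-saving).

dynamically efficient; MPK ≈ 0.1470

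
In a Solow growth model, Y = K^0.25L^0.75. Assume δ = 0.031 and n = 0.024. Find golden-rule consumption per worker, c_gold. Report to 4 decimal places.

Capital per worker breaks even when investment replaces (n + δ)·k; here n + δ = 0.055.
At the golden rule the marginal product of capital equals n+δ: 0.25·k^(0.25−1) = 0.055. Solving, k_gold = (0.25/0.055)^(1/0.75) ≈ 7.5296.
y_gold = 7.5296^0.25 ≈ 1.6565.
c_gold = y_gold − (n+δ)·k_gold = 1.6565 − 0.055·7.5296 ≈ 1.2424.

c_gold ≈ 1.2424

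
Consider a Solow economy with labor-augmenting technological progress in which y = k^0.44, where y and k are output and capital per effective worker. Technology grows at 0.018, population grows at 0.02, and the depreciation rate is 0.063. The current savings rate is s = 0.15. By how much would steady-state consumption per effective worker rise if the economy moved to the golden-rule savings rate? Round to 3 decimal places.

Δc ≈ 0.620

n + g + δ = 0.02 + 0.018 + 0.063 = 0.101.
Current steady state (s = 0.15): k* = (0.15/0.101)^(1/0.56) ≈ 2.0264, y* = 2.0264^0.44 ≈ 1.3645, c* = (1−0.15)·1.3645 ≈ 1.1598.
Golden rule sets MPK = n+g+δ: 0.44·k^(0.44−1) = 0.101, so k_gold = (0.44/0.101)^(1/0.56) ≈ 13.8454.
y_gold = 13.8454^0.44 ≈ 3.1782, c_gold = y_gold − 0.101·k_gold ≈ 1.7798.
Gain: Δc = 1.7798 − 1.1598 ≈ 0.6200.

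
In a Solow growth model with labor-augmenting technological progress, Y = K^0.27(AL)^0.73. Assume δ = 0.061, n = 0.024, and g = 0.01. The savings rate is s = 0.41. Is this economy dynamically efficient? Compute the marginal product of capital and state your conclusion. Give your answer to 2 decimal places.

dynamically inefficient; MPK ≈ 0.06

n + g + δ = 0.024 + 0.01 + 0.061 = 0.095.
Steady-state k*: s·k^0.27 = 0.095·k gives k* = (0.41/0.095)^(1/0.73) ≈ 7.4122.
MPK = 0.27·7.4122^(-0.73) ≈ 0.0626.
MPK < n+g+δ = 0.095, so the economy is dynamically inefficient (over-saving).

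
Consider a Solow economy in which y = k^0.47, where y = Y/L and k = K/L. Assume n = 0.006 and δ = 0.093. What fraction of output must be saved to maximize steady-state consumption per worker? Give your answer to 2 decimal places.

s_gold = 0.47

Break-even investment rate: n + δ = 0.006 + 0.093 = 0.099.
At the golden rule MPK = n+δ, and in any Cobb-Douglas steady state s = (n+δ)·k/y = MPK·k/y = capital's share 0.47.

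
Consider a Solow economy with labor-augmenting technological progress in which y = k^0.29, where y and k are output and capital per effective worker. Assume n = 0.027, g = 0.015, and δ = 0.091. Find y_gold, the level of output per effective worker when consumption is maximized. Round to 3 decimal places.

The effective depreciation rate is n + g + δ = 0.027 + 0.015 + 0.091 = 0.133.
Golden rule sets MPK = n+g+δ: 0.29·k^(0.29−1) = 0.133, so k_gold = (0.29/0.133)^(1/0.71) ≈ 2.9980.
Output: y_gold = k_gold^0.29 = 2.9980^0.29 ≈ 1.3749.

y_gold ≈ 1.375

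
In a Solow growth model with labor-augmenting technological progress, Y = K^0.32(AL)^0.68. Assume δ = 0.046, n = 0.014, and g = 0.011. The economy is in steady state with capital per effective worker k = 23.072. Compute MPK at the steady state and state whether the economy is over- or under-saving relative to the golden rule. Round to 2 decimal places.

Capital per effective worker breaks even when investment replaces (n + g + δ)·k; here n + g + δ = 0.071.
MPK = 0.32·k^(0.32−1) = 0.32·23.072^(-0.68) ≈ 0.0379.
MPK < 0.071, so the economy is dynamically inefficient (over-saving).

over-saving; MPK ≈ 0.04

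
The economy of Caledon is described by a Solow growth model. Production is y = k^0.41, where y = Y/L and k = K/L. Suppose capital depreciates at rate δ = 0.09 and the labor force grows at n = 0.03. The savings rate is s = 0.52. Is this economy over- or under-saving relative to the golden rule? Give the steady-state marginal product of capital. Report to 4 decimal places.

The effective depreciation rate is n + δ = 0.03 + 0.09 = 0.12.
Steady-state k*: s·k^0.41 = 0.12·k gives k* = (0.52/0.12)^(1/0.59) ≈ 12.0049.
MPK = 0.41·12.0049^(-0.59) ≈ 0.0946.
MPK < n+δ = 0.12, so the economy is dynamically inefficient (over-saving).

over-saving; MPK ≈ 0.0946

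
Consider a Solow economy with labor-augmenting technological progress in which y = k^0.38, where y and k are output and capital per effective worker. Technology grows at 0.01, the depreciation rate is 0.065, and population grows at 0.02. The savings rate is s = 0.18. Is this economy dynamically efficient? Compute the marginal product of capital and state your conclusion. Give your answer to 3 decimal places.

dynamically efficient; MPK ≈ 0.201

The effective depreciation rate is n + g + δ = 0.02 + 0.01 + 0.065 = 0.095.
Steady-state k*: s·k^0.38 = 0.095·k gives k* = (0.18/0.095)^(1/0.62) ≈ 2.8032.
MPK = 0.38·2.8032^(-0.62) ≈ 0.2006.
MPK > n+g+δ = 0.095, so the economy is dynamically efficient (under-saving).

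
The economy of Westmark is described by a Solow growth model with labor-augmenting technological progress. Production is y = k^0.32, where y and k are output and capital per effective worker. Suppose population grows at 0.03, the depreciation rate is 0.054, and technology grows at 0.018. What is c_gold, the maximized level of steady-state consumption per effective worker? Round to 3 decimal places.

The effective depreciation rate is n + g + δ = 0.03 + 0.018 + 0.054 = 0.102.
Setting f'(k) = n+g+δ gives 0.32·k^(0.32−1) = 0.102, hence k_gold = (0.32/0.102)^(1/0.68) ≈ 5.3730.
y_gold = 5.3730^0.32 ≈ 1.7127.
c_gold = y_gold − (n+g+δ)·k_gold = 1.7127 − 0.102·5.3730 ≈ 1.1646.

c_gold ≈ 1.165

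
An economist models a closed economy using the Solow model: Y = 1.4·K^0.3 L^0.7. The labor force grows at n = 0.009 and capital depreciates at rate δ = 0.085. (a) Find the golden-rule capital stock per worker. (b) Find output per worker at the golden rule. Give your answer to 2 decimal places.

(a) k_gold ≈ 8.49; (b) y_gold ≈ 2.66

n + δ = 0.009 + 0.085 = 0.094.
Maximizing c = f(k) − (n+δ)·k gives f'(k) = n+δ, i.e. 0.3·1.4·k^(0.3−1) = 0.094, so k_gold = (0.3·1.4/0.094)^(1/0.7) ≈ 8.4868.
y_gold = 1.4·8.4868^0.3 ≈ 2.6592.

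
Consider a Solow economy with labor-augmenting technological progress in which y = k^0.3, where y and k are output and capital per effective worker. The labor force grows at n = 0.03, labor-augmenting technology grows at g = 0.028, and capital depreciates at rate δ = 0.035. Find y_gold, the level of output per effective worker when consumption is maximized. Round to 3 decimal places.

Break-even investment rate: n + g + δ = 0.03 + 0.028 + 0.035 = 0.093.
Maximizing c = f(k) − (n+g+δ)·k gives f'(k) = n+g+δ, i.e. 0.3·k^(0.3−1) = 0.093, so k_gold = (0.3/0.093)^(1/0.7) ≈ 5.3288.
Output: y_gold = k_gold^0.3 = 5.3288^0.3 ≈ 1.6519.

y_gold ≈ 1.652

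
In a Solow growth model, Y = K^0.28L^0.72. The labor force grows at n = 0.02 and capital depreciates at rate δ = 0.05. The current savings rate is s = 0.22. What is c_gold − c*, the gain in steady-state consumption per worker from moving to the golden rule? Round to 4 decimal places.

Δc ≈ 0.0168

Break-even investment rate: n + δ = 0.02 + 0.05 = 0.07.
Current steady state (s = 0.22): k* = (0.22/0.07)^(1/0.72) ≈ 4.9060, y* = 4.9060^0.28 ≈ 1.5610, c* = (1−0.22)·1.5610 ≈ 1.2176.
Setting f'(k) = n+δ gives 0.28·k^(0.28−1) = 0.07, hence k_gold = (0.28/0.07)^(1/0.72) ≈ 6.8580.
y_gold = 6.8580^0.28 ≈ 1.7145, c_gold = y_gold − 0.07·k_gold ≈ 1.2344.
Gain: Δc = 1.2344 − 1.2176 ≈ 0.0168.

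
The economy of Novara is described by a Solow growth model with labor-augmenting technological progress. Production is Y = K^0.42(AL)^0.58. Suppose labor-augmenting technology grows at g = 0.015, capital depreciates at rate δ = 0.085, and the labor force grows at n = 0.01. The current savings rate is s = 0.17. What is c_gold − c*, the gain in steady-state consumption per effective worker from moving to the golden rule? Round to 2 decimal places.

Δc ≈ 0.39

The effective depreciation rate is n + g + δ = 0.01 + 0.015 + 0.085 = 0.11.
Current steady state (s = 0.17): k* = (0.17/0.11)^(1/0.58) ≈ 2.1182, y* = 2.1182^0.42 ≈ 1.3706, c* = (1−0.17)·1.3706 ≈ 1.1376.
Maximizing c = f(k) − (n+g+δ)·k gives f'(k) = n+g+δ, i.e. 0.42·k^(0.42−1) = 0.11, so k_gold = (0.42/0.11)^(1/0.58) ≈ 10.0740.
y_gold = 10.0740^0.42 ≈ 2.6384, c_gold = y_gold − 0.11·k_gold ≈ 1.5303.
Gain: Δc = 1.5303 − 1.1376 ≈ 0.3927.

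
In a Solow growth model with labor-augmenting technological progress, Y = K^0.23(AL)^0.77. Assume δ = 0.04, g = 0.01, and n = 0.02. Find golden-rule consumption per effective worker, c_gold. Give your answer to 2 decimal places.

Capital per effective worker breaks even when investment replaces (n + g + δ)·k; here n + g + δ = 0.07.
At the golden rule the marginal product of capital equals n+g+δ: 0.23·k^(0.23−1) = 0.07. Solving, k_gold = (0.23/0.07)^(1/0.77) ≈ 4.6876.
y_gold = 4.6876^0.23 ≈ 1.4267.
c_gold = y_gold − (n+g+δ)·k_gold = 1.4267 − 0.07·4.6876 ≈ 1.0985.

c_gold ≈ 1.10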